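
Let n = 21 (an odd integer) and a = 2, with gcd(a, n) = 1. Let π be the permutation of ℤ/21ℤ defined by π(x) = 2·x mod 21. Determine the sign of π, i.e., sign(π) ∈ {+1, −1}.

-1

Trace 8: π^k(8) = [8, 16, 11, 1, 2, 4] for k=0..5.
6 cycles of lengths [6, 6, 3, 3, 2, 1].
With 6 cycles on 21 points, sign = (−1)^{21−6} = -1.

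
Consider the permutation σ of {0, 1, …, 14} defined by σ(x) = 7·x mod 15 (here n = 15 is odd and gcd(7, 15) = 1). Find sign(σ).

Trace 1: π^k(1) = [1, 7, 4, 13] for k=0..3.
6 cycles of lengths [4, 4, 4, 1, 1, 1].
With 6 cycles on 15 points, sign = (−1)^{15−6} = -1.
Zolotarev: (7|15) = -1, matching the cycle-count sign.

-1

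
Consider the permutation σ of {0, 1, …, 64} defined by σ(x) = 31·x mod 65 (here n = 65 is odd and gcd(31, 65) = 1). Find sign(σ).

Trace 1: π^k(1) = [1, 31, 51, 21] for k=0..3.
Decompose π into cycles: lengths [4, 4, 4, 4, 4, 4, 4, 4, 4, 4, 4, 4, 4, 4, 4, 1, 1, 1, 1, 1] (20 cycles, including the fixed point 0).
With 20 cycles on 65 points, sign = (−1)^{65−20} = -1.

-1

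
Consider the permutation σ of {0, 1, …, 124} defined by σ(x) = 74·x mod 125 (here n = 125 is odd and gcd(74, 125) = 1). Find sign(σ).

+1

Trace 49: π^k(49) = [49, 1, 74, 101, 99, 76, 124] for k=0..6.
Decompose π into cycles: lengths [10, 10, 10, 10, 10, 10, 10, 10, 10, 10, 2, 2, 2, 2, 2, 2, 2, 2, 2, 2, 2, 2, 1] (23 cycles, including the fixed point 0).
With 23 cycles on 125 points, sign = (−1)^{125−23} = +1.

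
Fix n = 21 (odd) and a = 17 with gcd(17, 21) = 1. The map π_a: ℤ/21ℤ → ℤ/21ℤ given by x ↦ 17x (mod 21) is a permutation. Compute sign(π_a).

Trace 5: π^k(5) = [5, 1, 17, 16, 20, 4] for k=0..5.
5 cycles of lengths [6, 6, 6, 2, 1].
n − c = 21 − 5 = 16; sign = (−1)^16 = +1.
The Jacobi symbol (17|21) = +1 (Zolotarev) agrees.

+1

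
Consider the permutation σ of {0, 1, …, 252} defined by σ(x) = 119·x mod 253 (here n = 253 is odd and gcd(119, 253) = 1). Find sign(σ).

+1

Start at x=27: 27 → 177 → 64 → 26 → 58 → 71 → 100 → … (one orbit).
The orbit structure of x ↦ 119x mod 253: 9 orbits of sizes [55, 55, 55, 55, 11, 11, 5, 5, 1].
sign(π) = (−1)^{n − #cycles} = (−1)^{253−9} = (−1)^244 = +1.
(119|253)_J = +1 (Zolotarev's lemma cross-check).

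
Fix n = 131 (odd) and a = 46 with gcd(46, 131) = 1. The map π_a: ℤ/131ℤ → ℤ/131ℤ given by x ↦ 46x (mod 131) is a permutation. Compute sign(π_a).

Orbit of 49 under x↦46x: [49, 27, 63, 16, 81, 58, 48]… (length divides ord_131(46)).
Cycle type of π: 65×2 + 1; total 3 cycles.
3 cycles on 131: each ℓ→(−1)^(ℓ−1), product (−1)^128 = +1.
Zolotarev: (46|131) = +1, matching the cycle-count sign.

+1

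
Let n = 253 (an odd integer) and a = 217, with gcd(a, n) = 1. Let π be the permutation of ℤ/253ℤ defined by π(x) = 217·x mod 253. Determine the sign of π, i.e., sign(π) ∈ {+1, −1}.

Orbit of 25 under x↦217x: [25, 112, 16, 183, 243, 107, 196]… (length divides ord_253(217)).
5 cycles of lengths [110, 110, 22, 10, 1].
sign(π) = (−1)^{n − #cycles} = (−1)^{253−5} = (−1)^248 = +1.

+1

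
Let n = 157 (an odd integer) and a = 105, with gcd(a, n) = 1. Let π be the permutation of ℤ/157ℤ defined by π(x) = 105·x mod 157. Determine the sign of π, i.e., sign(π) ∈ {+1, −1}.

+1

Trace 147: π^k(147) = [147, 49, 121, 145, 153, 51, 17] for k=0..6.
3 cycles of lengths [78, 78, 1].
157 − 3 = 154 transpositions; sign(π) = (−1)^154 = +1.
The Jacobi symbol (105|157) = +1 (Zolotarev) agrees.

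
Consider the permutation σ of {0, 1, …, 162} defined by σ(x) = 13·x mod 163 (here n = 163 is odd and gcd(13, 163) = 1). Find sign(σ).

-1

Orbit of 78 under x↦13x: [78, 36, 142, 53, 37, 155, 59]… (length divides ord_163(13)).
4 cycles of lengths [54, 54, 54, 1].
With 4 cycles on 163 points, sign = (−1)^{163−4} = -1.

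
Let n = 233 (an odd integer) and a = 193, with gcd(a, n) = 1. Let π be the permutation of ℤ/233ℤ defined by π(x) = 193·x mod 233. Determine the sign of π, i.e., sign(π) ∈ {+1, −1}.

Orbit of 11 under x↦193x: [11, 26, 125, 126, 86, 55, 130]… (length divides ord_233(193)).
The orbit structure of x ↦ 193x mod 233: 2 orbits of sizes [232, 1].
sign(π) = (−1)^{n − #cycles} = (−1)^{233−2} = (−1)^231 = -1.

-1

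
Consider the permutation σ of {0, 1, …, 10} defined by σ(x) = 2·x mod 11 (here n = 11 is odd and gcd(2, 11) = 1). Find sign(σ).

Orbit of 1 under x↦2x: [1, 2, 4, 8, 5, 10, 9]… (length divides ord_11(2)).
π_2 has 2 disjoint cycles with lengths [10, 1] on {0,…,10}.
n − c = 11 − 2 = 9; sign = (−1)^9 = -1.

-1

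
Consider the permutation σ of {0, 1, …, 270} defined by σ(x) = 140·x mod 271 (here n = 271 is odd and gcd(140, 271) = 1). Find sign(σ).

+1

Orbit of 32 under x↦140x: [32, 144, 106, 206, 114, 242, 5]… (length divides ord_271(140)).
Decompose π into cycles: lengths [27, 27, 27, 27, 27, 27, 27, 27, 27, 27, 1] (11 cycles, including the fixed point 0).
11 cycles on 271: each ℓ→(−1)^(ℓ−1), product (−1)^260 = +1.
Via Zolotarev, sign(π_{140}) = (140|271) = +1.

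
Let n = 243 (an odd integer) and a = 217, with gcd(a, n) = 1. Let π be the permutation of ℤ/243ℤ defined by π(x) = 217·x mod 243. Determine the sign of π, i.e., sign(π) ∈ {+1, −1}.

+1

Orbit of 28 under x↦217x: [28, 1, 217, 190, 163, 136, 109]… (length divides ord_243(217)).
π_217 has 63 disjoint cycles with lengths [9, 9, 9, 9, 9, 9, 9, 9, 9, 9, 9, 9, 9, 9, 9, 9, 9, 9, 3, 3, 3, 3, 3, 3, 3, 3, 3, 3, 3, 3, 3, 3, 3, 3, 3, 3, 1, 1, 1, 1, 1, 1, 1, 1, 1, 1, 1, 1, 1, 1, 1, 1, 1, 1, 1, 1, 1, 1, 1, 1, 1, 1, 1] on {0,…,242}.
With 63 cycles on 243 points, sign = (−1)^{243−63} = +1.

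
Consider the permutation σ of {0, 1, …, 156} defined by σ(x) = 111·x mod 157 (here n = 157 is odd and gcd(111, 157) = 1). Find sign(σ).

+1

Trace 75: π^k(75) = [75, 4, 130, 143, 16, 49, 101] for k=0..6.
Cycle type of π: 26×6 + 1; total 7 cycles.
Σ(ℓ_i−1) = 157−7 = 150; sign = (−1)^150 = +1.
Via Zolotarev, sign(π_{111}) = (111|157) = +1.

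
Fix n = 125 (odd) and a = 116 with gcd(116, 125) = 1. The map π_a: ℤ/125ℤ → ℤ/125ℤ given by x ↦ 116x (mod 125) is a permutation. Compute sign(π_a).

+1

Start at x=71: 71 → 111 → 1 → 116 → 81 → 21 → 61 → … (one orbit).
The orbit structure of x ↦ 116x mod 125: 13 orbits of sizes [25, 25, 25, 25, 5, 5, 5, 5, 1, 1, 1, 1, 1].
sign(π) = (−1)^{n − #cycles} = (−1)^{125−13} = (−1)^112 = +1.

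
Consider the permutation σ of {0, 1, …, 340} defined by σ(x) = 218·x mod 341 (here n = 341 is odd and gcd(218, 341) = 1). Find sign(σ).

Orbit of 1 under x↦218x: [1, 218, 125, 311, 280]… (length divides ord_341(218)).
The orbit structure of x ↦ 218x mod 341: 93 orbits of sizes [5, 5, 5, 5, 5, 5, 5, 5, 5, 5, 5, 5, 5, 5, 5, 5, 5, 5, 5, 5, 5, 5, 5, 5, 5, 5, 5, 5, 5, 5, 5, 5, 5, 5, 5, 5, 5, 5, 5, 5, 5, 5, 5, 5, 5, 5, 5, 5, 5, 5, 5, 5, 5, 5, 5, 5, 5, 5, 5, 5, 5, 5, 1, 1, 1, 1, 1, 1, 1, 1, 1, 1, 1, 1, 1, 1, 1, 1, 1, 1, 1, 1, 1, 1, 1, 1, 1, 1, 1, 1, 1, 1, 1].
sign(π) = (−1)^{n − #cycles} = (−1)^{341−93} = (−1)^248 = +1.
Via Zolotarev, sign(π_{218}) = (218|341) = +1.

+1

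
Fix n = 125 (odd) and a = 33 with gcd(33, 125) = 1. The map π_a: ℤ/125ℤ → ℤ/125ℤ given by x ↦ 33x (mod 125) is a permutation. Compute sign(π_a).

Trace 73: π^k(73) = [73, 34, 122, 26, 108, 64, 112] for k=0..6.
Cycle type of π: 100 + 20 + 4 + 1; total 4 cycles.
n − c = 125 − 4 = 121; sign = (−1)^121 = -1.
The Jacobi symbol (33|125) = -1 (Zolotarev) agrees.

-1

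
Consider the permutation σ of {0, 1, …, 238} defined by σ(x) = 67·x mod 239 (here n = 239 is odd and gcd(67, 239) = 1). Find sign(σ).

Trace 22: π^k(22) = [22, 40, 51, 71, 216, 132, 1] for k=0..6.
π_67 has 15 disjoint cycles with lengths [17, 17, 17, 17, 17, 17, 17, 17, 17, 17, 17, 17, 17, 17, 1] on {0,…,238}.
239 − 15 = 224 transpositions; sign(π) = (−1)^224 = +1.
(67|239)_J = +1 (Zolotarev's lemma cross-check).

+1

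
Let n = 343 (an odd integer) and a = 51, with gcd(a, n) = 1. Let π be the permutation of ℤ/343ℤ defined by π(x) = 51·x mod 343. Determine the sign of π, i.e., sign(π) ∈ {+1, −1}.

+1

Trace 190: π^k(190) = [190, 86, 270, 50, 149, 53, 302] for k=0..6.
The orbit structure of x ↦ 51x mod 343: 7 orbits of sizes [147, 147, 21, 21, 3, 3, 1].
sign(π) = (−1)^{n − #cycles} = (−1)^{343−7} = (−1)^336 = +1.
The Jacobi symbol (51|343) = +1 (Zolotarev) agrees.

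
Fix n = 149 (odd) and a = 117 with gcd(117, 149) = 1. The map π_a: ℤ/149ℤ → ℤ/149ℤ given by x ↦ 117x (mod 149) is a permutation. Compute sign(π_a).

Trace 127: π^k(127) = [127, 108, 120, 34, 104, 99, 110] for k=0..6.
Decompose π into cycles: lengths [148, 1] (2 cycles, including the fixed point 0).
With 2 cycles on 149 points, sign = (−1)^{149−2} = -1.

-1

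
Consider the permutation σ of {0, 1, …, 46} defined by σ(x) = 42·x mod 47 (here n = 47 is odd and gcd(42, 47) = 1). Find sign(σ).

Start at x=34: 34 → 18 → 4 → 27 → 6 → 17 → 9 → … (one orbit).
Decompose π into cycles: lengths [23, 23, 1] (3 cycles, including the fixed point 0).
With 3 cycles on 47 points, sign = (−1)^{47−3} = +1.

+1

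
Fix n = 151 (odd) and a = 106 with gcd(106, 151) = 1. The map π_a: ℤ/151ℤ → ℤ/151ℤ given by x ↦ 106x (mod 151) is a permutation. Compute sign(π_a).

Orbit of 7 under x↦106x: [7, 138, 132, 100, 30, 9, 48]… (length divides ord_151(106)).
2 cycles of lengths [150, 1].
Σ(ℓ_i−1) = 151−2 = 149; sign = (−1)^149 = -1.
Zolotarev: (106|151) = -1, matching the cycle-count sign.

-1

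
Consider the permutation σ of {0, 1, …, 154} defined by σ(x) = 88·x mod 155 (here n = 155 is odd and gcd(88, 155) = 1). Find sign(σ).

+1

Trace 37: π^k(37) = [37, 1, 88, 149, 92, 36, 68] for k=0..6.
The orbit structure of x ↦ 88x mod 155: 17 orbits of sizes [12, 12, 12, 12, 12, 12, 12, 12, 12, 12, 6, 6, 6, 6, 6, 4, 1].
n − c = 155 − 17 = 138; sign = (−1)^138 = +1.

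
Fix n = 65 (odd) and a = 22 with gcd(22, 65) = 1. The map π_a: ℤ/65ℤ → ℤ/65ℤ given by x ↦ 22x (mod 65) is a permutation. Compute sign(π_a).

Start at x=9: 9 → 3 → 1 → 22 → 29 → 53 → 61 → … (one orbit).
10 cycles of lengths [12, 12, 12, 12, 4, 3, 3, 3, 3, 1].
65 − 10 = 55 transpositions; sign(π) = (−1)^55 = -1.

-1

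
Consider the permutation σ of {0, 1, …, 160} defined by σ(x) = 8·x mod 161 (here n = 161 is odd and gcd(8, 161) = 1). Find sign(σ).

Trace 8: π^k(8) = [8, 64, 29, 71, 85, 36, 127] for k=0..6.
Decompose π into cycles: lengths [11, 11, 11, 11, 11, 11, 11, 11, 11, 11, 11, 11, 11, 11, 1, 1, 1, 1, 1, 1, 1] (21 cycles, including the fixed point 0).
161 − 21 = 140 transpositions; sign(π) = (−1)^140 = +1.
Via Zolotarev, sign(π_{8}) = (8|161) = +1.

+1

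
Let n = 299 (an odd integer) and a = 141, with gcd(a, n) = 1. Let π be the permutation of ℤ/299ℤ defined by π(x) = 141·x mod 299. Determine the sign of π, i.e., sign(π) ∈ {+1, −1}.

Start at x=16: 16 → 163 → 259 → 41 → 100 → 47 → 49 → … (one orbit).
π_141 has 6 disjoint cycles with lengths [132, 132, 12, 11, 11, 1] on {0,…,298}.
n − c = 299 − 6 = 293; sign = (−1)^293 = -1.

-1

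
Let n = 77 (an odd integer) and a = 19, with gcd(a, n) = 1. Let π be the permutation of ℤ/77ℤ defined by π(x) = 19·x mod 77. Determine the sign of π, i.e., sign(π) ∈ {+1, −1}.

Orbit of 24 under x↦19x: [24, 71, 40, 67, 41, 9, 17]… (length divides ord_77(19)).
π_19 has 5 disjoint cycles with lengths [30, 30, 10, 6, 1] on {0,…,76}.
With 5 cycles on 77 points, sign = (−1)^{77−5} = +1.

+1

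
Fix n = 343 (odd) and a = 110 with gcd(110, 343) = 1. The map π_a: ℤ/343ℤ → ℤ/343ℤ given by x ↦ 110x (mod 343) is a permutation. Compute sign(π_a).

Trace 298: π^k(298) = [298, 195, 184, 3, 330, 285, 137] for k=0..6.
4 cycles of lengths [294, 42, 6, 1].
4 cycles on 343: each ℓ→(−1)^(ℓ−1), product (−1)^339 = -1.
The Jacobi symbol (110|343) = -1 (Zolotarev) agrees.

-1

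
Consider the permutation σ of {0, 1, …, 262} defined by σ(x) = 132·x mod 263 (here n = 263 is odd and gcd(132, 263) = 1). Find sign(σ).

Start at x=8: 8 → 4 → 2 → 1 → 132 → 66 → 33 → … (one orbit).
3 cycles of lengths [131, 131, 1].
263 − 3 = 260 transpositions; sign(π) = (−1)^260 = +1.
Zolotarev: (132|263) = +1, matching the cycle-count sign.

+1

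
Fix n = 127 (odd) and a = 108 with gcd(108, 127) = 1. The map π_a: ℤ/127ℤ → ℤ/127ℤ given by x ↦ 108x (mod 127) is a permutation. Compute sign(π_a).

-1

Orbit of 1 under x↦108x: [1, 108, 107, 126, 19, 20]… (length divides ord_127(108)).
The orbit structure of x ↦ 108x mod 127: 22 orbits of sizes [6, 6, 6, 6, 6, 6, 6, 6, 6, 6, 6, 6, 6, 6, 6, 6, 6, 6, 6, 6, 6, 1].
22 cycles on 127: each ℓ→(−1)^(ℓ−1), product (−1)^105 = -1.
Via Zolotarev, sign(π_{108}) = (108|127) = -1.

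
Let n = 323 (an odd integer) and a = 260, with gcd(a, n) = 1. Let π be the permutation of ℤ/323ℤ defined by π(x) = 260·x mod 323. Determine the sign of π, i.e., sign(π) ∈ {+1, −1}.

+1

Trace 71: π^k(71) = [71, 49, 143, 35, 56, 25, 40] for k=0..6.
π_260 has 5 disjoint cycles with lengths [144, 144, 18, 16, 1] on {0,…,322}.
323 − 5 = 318 transpositions; sign(π) = (−1)^318 = +1.
Zolotarev: (260|323) = +1, matching the cycle-count sign.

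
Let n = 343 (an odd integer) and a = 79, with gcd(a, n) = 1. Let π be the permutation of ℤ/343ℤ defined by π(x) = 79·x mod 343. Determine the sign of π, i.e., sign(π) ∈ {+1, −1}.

Start at x=67: 67 → 148 → 30 → 312 → 295 → 324 → 214 → … (one orbit).
Cycle type of π: 21×14 + 3×16 + 1; total 31 cycles.
sign(π) = (−1)^{n − #cycles} = (−1)^{343−31} = (−1)^312 = +1.

+1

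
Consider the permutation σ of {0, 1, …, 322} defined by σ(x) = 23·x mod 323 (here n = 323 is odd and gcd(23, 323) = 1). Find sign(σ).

Trace 282: π^k(282) = [282, 26, 275, 188, 125, 291, 233] for k=0..6.
Cycle lengths of π_23 on ℤ/323ℤ: [144, 144, 16, 9, 9, 1]; 6 cycles in total.
n − c = 323 − 6 = 317; sign = (−1)^317 = -1.

-1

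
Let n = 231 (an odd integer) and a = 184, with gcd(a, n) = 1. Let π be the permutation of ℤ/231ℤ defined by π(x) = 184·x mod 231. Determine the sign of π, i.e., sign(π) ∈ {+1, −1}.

-1

Trace 37: π^k(37) = [37, 109, 190, 79, 214, 106, 100] for k=0..6.
Decompose π into cycles: lengths [30, 30, 30, 30, 30, 30, 10, 10, 10, 3, 3, 3, 3, 3, 3, 1, 1, 1] (18 cycles, including the fixed point 0).
n − c = 231 − 18 = 213; sign = (−1)^213 = -1.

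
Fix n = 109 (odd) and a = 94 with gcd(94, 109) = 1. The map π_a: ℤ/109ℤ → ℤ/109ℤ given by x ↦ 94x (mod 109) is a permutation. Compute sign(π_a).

+1

Start at x=4: 4 → 49 → 28 → 16 → 87 → 3 → 64 → … (one orbit).
Cycle lengths of π_94 on ℤ/109ℤ: [54, 54, 1]; 3 cycles in total.
sign(π) = (−1)^{n − #cycles} = (−1)^{109−3} = (−1)^106 = +1.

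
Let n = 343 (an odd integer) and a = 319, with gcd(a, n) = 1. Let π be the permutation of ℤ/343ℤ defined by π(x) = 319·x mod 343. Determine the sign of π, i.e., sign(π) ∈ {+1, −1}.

+1

Start at x=228: 228 → 16 → 302 → 298 → 51 → 148 → 221 → … (one orbit).
The orbit structure of x ↦ 319x mod 343: 7 orbits of sizes [147, 147, 21, 21, 3, 3, 1].
Σ(ℓ_i−1) = 343−7 = 336; sign = (−1)^336 = +1.
(319|343)_J = +1 (Zolotarev's lemma cross-check).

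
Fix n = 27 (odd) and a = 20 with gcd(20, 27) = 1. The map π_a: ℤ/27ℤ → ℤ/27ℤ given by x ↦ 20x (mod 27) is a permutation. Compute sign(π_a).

-1

Start at x=17: 17 → 16 → 23 → 1 → 20 → 22 → 8 → … (one orbit).
The orbit structure of x ↦ 20x mod 27: 4 orbits of sizes [18, 6, 2, 1].
4 cycles on 27: each ℓ→(−1)^(ℓ−1), product (−1)^23 = -1.
Check: (20/27) = -1 by Zolotarev.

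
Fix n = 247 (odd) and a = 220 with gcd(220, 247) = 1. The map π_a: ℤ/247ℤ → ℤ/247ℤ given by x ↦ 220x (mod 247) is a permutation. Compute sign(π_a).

+1

Start at x=220: 220 → 235 → 77 → 144 → 64 → 1 → 220 (one orbit).
Cycle lengths of π_220 on ℤ/247ℤ: [6, 6, 6, 6, 6, 6, 6, 6, 6, 6, 6, 6, 6, 6, 6, 6, 6, 6, 6, 6, 6, 6, 6, 6, 6, 6, 6, 6, 6, 6, 6, 6, 6, 6, 6, 6, 3, 3, 3, 3, 3, 3, 2, 2, 2, 2, 2, 2, 1]; 49 cycles in total.
Σ(ℓ_i−1) = 247−49 = 198; sign = (−1)^198 = +1.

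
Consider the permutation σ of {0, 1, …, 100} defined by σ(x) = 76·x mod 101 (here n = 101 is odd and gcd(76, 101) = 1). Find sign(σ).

+1

Start at x=4: 4 → 1 → 76 → 19 → 30 → 58 → 65 → … (one orbit).
Cycle type of π: 50×2 + 1; total 3 cycles.
101 − 3 = 98 transpositions; sign(π) = (−1)^98 = +1.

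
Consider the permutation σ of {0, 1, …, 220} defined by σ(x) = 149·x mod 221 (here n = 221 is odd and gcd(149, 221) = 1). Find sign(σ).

Trace 101: π^k(101) = [101, 21, 35, 132, 220, 72, 120] for k=0..6.
The orbit structure of x ↦ 149x mod 221: 22 orbits of sizes [12, 12, 12, 12, 12, 12, 12, 12, 12, 12, 12, 12, 12, 12, 12, 12, 12, 4, 4, 4, 4, 1].
22 cycles on 221: each ℓ→(−1)^(ℓ−1), product (−1)^199 = -1.
(149|221)_J = -1 (Zolotarev's lemma cross-check).

-1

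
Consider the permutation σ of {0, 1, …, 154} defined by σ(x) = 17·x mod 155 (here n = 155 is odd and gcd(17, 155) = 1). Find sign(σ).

+1

Orbit of 52 under x↦17x: [52, 109, 148, 36, 147, 19, 13]… (length divides ord_155(17)).
π_17 has 5 disjoint cycles with lengths [60, 60, 30, 4, 1] on {0,…,154}.
sign(π) = (−1)^{n − #cycles} = (−1)^{155−5} = (−1)^150 = +1.
(17|155)_J = +1 (Zolotarev's lemma cross-check).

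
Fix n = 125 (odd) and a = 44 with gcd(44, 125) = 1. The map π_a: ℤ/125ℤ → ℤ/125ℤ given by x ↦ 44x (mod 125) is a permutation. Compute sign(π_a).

Trace 46: π^k(46) = [46, 24, 56, 89, 41, 54, 1] for k=0..6.
The orbit structure of x ↦ 44x mod 125: 7 orbits of sizes [50, 50, 10, 10, 2, 2, 1].
With 7 cycles on 125 points, sign = (−1)^{125−7} = +1.

+1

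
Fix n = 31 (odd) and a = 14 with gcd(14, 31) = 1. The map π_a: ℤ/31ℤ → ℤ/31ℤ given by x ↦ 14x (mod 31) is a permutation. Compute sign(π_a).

+1

Start at x=1: 1 → 14 → 10 → 16 → 7 → 5 → 8 → … (one orbit).
3 cycles of lengths [15, 15, 1].
Σ(ℓ_i−1) = 31−3 = 28; sign = (−1)^28 = +1.
Zolotarev: (14|31) = +1, matching the cycle-count sign.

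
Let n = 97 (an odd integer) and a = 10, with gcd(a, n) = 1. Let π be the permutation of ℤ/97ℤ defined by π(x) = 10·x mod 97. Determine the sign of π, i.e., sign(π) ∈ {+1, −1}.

-1

Trace 3: π^k(3) = [3, 30, 9, 90, 27, 76, 81] for k=0..6.
Cycle lengths of π_10 on ℤ/97ℤ: [96, 1]; 2 cycles in total.
sign(π) = (−1)^{n − #cycles} = (−1)^{97−2} = (−1)^95 = -1.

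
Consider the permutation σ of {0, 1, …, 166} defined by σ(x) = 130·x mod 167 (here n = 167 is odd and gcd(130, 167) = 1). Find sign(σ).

Start at x=107: 107 → 49 → 24 → 114 → 124 → 88 → 84 → … (one orbit).
The orbit structure of x ↦ 130x mod 167: 3 orbits of sizes [83, 83, 1].
Σ(ℓ_i−1) = 167−3 = 164; sign = (−1)^164 = +1.
(130|167)_J = +1 (Zolotarev's lemma cross-check).

+1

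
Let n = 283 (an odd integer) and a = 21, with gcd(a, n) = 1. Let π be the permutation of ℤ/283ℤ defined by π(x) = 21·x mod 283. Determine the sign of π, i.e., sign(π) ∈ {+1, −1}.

Orbit of 161 under x↦21x: [161, 268, 251, 177, 38, 232, 61]… (length divides ord_283(21)).
π_21 has 4 disjoint cycles with lengths [94, 94, 94, 1] on {0,…,282}.
n − c = 283 − 4 = 279; sign = (−1)^279 = -1.
Check: (21/283) = -1 by Zolotarev.

-1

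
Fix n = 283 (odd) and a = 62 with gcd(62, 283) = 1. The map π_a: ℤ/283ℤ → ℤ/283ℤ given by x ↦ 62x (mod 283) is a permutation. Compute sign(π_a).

Orbit of 23 under x↦62x: [23, 11, 116, 117, 179, 61, 103]… (length divides ord_283(62)).
Decompose π into cycles: lengths [141, 141, 1] (3 cycles, including the fixed point 0).
sign(π) = (−1)^{n − #cycles} = (−1)^{283−3} = (−1)^280 = +1.

+1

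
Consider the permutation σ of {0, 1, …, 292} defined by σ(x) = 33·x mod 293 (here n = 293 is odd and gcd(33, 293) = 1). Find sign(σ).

Trace 262: π^k(262) = [262, 149, 229, 232, 38, 82, 69] for k=0..6.
5 cycles of lengths [73, 73, 73, 73, 1].
With 5 cycles on 293 points, sign = (−1)^{293−5} = +1.

+1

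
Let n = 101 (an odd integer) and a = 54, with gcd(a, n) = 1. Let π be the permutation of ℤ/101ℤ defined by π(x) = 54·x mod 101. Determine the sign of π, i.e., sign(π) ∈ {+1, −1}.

Trace 92: π^k(92) = [92, 19, 16, 56, 95, 80, 78] for k=0..6.
π_54 has 5 disjoint cycles with lengths [25, 25, 25, 25, 1] on {0,…,100}.
sign(π) = (−1)^{n − #cycles} = (−1)^{101−5} = (−1)^96 = +1.

+1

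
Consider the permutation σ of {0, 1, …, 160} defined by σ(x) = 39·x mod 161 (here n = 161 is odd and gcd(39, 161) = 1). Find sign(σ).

+1

Orbit of 25 under x↦39x: [25, 9, 29, 4, 156, 127, 123]… (length divides ord_161(39)).
Decompose π into cycles: lengths [33, 33, 33, 33, 11, 11, 3, 3, 1] (9 cycles, including the fixed point 0).
161 − 9 = 152 transpositions; sign(π) = (−1)^152 = +1.
(39|161)_J = +1 (Zolotarev's lemma cross-check).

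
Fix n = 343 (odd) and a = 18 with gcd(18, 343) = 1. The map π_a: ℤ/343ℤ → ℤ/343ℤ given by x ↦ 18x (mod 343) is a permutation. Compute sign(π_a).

+1

Trace 324: π^k(324) = [324, 1, 18] for k=0..2.
The orbit structure of x ↦ 18x mod 343: 115 orbits of sizes [3, 3, 3, 3, 3, 3, 3, 3, 3, 3, 3, 3, 3, 3, 3, 3, 3, 3, 3, 3, 3, 3, 3, 3, 3, 3, 3, 3, 3, 3, 3, 3, 3, 3, 3, 3, 3, 3, 3, 3, 3, 3, 3, 3, 3, 3, 3, 3, 3, 3, 3, 3, 3, 3, 3, 3, 3, 3, 3, 3, 3, 3, 3, 3, 3, 3, 3, 3, 3, 3, 3, 3, 3, 3, 3, 3, 3, 3, 3, 3, 3, 3, 3, 3, 3, 3, 3, 3, 3, 3, 3, 3, 3, 3, 3, 3, 3, 3, 3, 3, 3, 3, 3, 3, 3, 3, 3, 3, 3, 3, 3, 3, 3, 3, 1].
115 cycles on 343: each ℓ→(−1)^(ℓ−1), product (−1)^228 = +1.
Check: (18/343) = +1 by Zolotarev.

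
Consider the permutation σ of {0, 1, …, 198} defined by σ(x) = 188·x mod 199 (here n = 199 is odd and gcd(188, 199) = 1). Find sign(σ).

Orbit of 61 under x↦188x: [61, 125, 18, 1, 188, 121, 62]… (length divides ord_199(188)).
Decompose π into cycles: lengths [11, 11, 11, 11, 11, 11, 11, 11, 11, 11, 11, 11, 11, 11, 11, 11, 11, 11, 1] (19 cycles, including the fixed point 0).
Σ(ℓ_i−1) = 199−19 = 180; sign = (−1)^180 = +1.
Via Zolotarev, sign(π_{188}) = (188|199) = +1.

+1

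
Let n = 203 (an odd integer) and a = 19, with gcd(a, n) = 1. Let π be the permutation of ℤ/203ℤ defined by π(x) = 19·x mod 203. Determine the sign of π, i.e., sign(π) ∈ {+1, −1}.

Start at x=131: 131 → 53 → 195 → 51 → 157 → 141 → 40 → … (one orbit).
Decompose π into cycles: lengths [84, 84, 28, 6, 1] (5 cycles, including the fixed point 0).
Σ(ℓ_i−1) = 203−5 = 198; sign = (−1)^198 = +1.
Check: (19/203) = +1 by Zolotarev.

+1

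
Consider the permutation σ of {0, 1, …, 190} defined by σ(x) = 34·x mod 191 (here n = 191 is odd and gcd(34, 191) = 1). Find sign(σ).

+1

Orbit of 92 under x↦34x: [92, 72, 156, 147, 32, 133, 129]… (length divides ord_191(34)).
The orbit structure of x ↦ 34x mod 191: 3 orbits of sizes [95, 95, 1].
191 − 3 = 188 transpositions; sign(π) = (−1)^188 = +1.
Check: (34/191) = +1 by Zolotarev.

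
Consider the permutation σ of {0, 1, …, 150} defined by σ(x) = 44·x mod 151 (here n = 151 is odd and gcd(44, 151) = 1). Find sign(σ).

Orbit of 98 under x↦44x: [98, 84, 72, 148, 19, 81, 91]… (length divides ord_151(44)).
π_44 has 7 disjoint cycles with lengths [25, 25, 25, 25, 25, 25, 1] on {0,…,150}.
Σ(ℓ_i−1) = 151−7 = 144; sign = (−1)^144 = +1.
Check: (44/151) = +1 by Zolotarev.

+1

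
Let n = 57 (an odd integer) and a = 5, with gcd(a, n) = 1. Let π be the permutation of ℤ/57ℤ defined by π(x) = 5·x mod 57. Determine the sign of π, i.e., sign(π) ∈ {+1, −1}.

Start at x=26: 26 → 16 → 23 → 1 → 5 → 25 → 11 → … (one orbit).
π_5 has 6 disjoint cycles with lengths [18, 18, 9, 9, 2, 1] on {0,…,56}.
57 − 6 = 51 transpositions; sign(π) = (−1)^51 = -1.

-1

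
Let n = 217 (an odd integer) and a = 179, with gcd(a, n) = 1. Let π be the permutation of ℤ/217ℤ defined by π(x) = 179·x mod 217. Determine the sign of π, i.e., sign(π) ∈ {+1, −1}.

Trace 190: π^k(190) = [190, 158, 72, 85, 25, 135, 78] for k=0..6.
The orbit structure of x ↦ 179x mod 217: 10 orbits of sizes [30, 30, 30, 30, 30, 30, 30, 3, 3, 1].
217 − 10 = 207 transpositions; sign(π) = (−1)^207 = -1.
Zolotarev: (179|217) = -1, matching the cycle-count sign.

-1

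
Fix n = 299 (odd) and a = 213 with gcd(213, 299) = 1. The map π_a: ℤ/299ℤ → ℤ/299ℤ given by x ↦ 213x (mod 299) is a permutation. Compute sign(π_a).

Orbit of 70 under x↦213x: [70, 259, 151, 170, 31, 25, 242]… (length divides ord_299(213)).
Cycle lengths of π_213 on ℤ/299ℤ: [44, 44, 44, 44, 44, 44, 11, 11, 4, 4, 4, 1]; 12 cycles in total.
Σ(ℓ_i−1) = 299−12 = 287; sign = (−1)^287 = -1.
Via Zolotarev, sign(π_{213}) = (213|299) = -1.

-1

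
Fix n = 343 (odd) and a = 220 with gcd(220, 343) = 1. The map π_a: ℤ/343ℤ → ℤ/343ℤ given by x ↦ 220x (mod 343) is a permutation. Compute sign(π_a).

-1

Trace 209: π^k(209) = [209, 18, 187, 323, 59, 289, 125] for k=0..6.
π_220 has 4 disjoint cycles with lengths [294, 42, 6, 1] on {0,…,342}.
4 cycles on 343: each ℓ→(−1)^(ℓ−1), product (−1)^339 = -1.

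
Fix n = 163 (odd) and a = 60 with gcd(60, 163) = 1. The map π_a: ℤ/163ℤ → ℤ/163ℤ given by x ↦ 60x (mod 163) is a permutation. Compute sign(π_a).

Orbit of 6 under x↦60x: [6, 34, 84, 150, 35, 144, 1]… (length divides ord_163(60)).
Cycle lengths of π_60 on ℤ/163ℤ: [81, 81, 1]; 3 cycles in total.
n − c = 163 − 3 = 160; sign = (−1)^160 = +1.
Via Zolotarev, sign(π_{60}) = (60|163) = +1.

+1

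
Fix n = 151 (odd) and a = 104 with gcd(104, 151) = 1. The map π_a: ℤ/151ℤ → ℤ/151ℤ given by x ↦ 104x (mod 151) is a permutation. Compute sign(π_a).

Orbit of 135 under x↦104x: [135, 148, 141, 17, 107, 105, 48]… (length divides ord_151(104)).
The orbit structure of x ↦ 104x mod 151: 2 orbits of sizes [150, 1].
sign(π) = (−1)^{n − #cycles} = (−1)^{151−2} = (−1)^149 = -1.

-1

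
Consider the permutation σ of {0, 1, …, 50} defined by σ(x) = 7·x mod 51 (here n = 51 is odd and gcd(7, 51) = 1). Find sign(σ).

Trace 4: π^k(4) = [4, 28, 43, 46, 16, 10, 19] for k=0..6.
6 cycles of lengths [16, 16, 16, 1, 1, 1].
6 cycles on 51: each ℓ→(−1)^(ℓ−1), product (−1)^45 = -1.
Via Zolotarev, sign(π_{7}) = (7|51) = -1.

-1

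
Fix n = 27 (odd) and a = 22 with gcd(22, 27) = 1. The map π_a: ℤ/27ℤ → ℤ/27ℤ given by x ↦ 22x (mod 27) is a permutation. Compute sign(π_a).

+1

Trace 4: π^k(4) = [4, 7, 19, 13, 16, 1, 22] for k=0..6.
7 cycles of lengths [9, 9, 3, 3, 1, 1, 1].
n − c = 27 − 7 = 20; sign = (−1)^20 = +1.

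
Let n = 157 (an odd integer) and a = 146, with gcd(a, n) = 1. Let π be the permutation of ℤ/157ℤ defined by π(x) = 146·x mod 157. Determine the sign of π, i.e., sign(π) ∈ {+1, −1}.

Orbit of 76 under x↦146x: [76, 106, 90, 109, 57, 1, 146]… (length divides ord_157(146)).
Decompose π into cycles: lengths [78, 78, 1] (3 cycles, including the fixed point 0).
3 cycles on 157: each ℓ→(−1)^(ℓ−1), product (−1)^154 = +1.
The Jacobi symbol (146|157) = +1 (Zolotarev) agrees.

+1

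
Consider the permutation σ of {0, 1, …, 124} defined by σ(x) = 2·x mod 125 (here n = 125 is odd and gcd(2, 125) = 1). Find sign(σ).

-1

Trace 102: π^k(102) = [102, 79, 33, 66, 7, 14, 28] for k=0..6.
Cycle type of π: 100 + 20 + 4 + 1; total 4 cycles.
n − c = 125 − 4 = 121; sign = (−1)^121 = -1.
Zolotarev: (2|125) = -1, matching the cycle-count sign.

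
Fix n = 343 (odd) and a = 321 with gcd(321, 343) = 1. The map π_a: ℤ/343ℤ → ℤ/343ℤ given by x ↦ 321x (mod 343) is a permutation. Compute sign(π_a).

-1

Trace 307: π^k(307) = [307, 106, 69, 197, 125, 337, 132] for k=0..6.
Decompose π into cycles: lengths [98, 98, 98, 14, 14, 14, 2, 2, 2, 1] (10 cycles, including the fixed point 0).
With 10 cycles on 343 points, sign = (−1)^{343−10} = -1.
(321|343)_J = -1 (Zolotarev's lemma cross-check).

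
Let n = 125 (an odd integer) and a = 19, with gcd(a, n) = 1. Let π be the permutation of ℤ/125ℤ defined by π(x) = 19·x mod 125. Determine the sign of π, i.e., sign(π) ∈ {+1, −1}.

Trace 9: π^k(9) = [9, 46, 124, 106, 14, 16, 54] for k=0..6.
Decompose π into cycles: lengths [50, 50, 10, 10, 2, 2, 1] (7 cycles, including the fixed point 0).
Σ(ℓ_i−1) = 125−7 = 118; sign = (−1)^118 = +1.

+1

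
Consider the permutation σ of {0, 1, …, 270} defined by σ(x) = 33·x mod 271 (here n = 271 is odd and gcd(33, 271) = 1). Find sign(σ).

-1

Start at x=65: 65 → 248 → 54 → 156 → 270 → 238 → 266 → … (one orbit).
Decompose π into cycles: lengths [54, 54, 54, 54, 54, 1] (6 cycles, including the fixed point 0).
sign(π) = (−1)^{n − #cycles} = (−1)^{271−6} = (−1)^265 = -1.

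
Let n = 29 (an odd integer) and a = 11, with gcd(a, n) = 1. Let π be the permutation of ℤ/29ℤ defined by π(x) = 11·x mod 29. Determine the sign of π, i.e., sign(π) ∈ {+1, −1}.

Start at x=5: 5 → 26 → 25 → 14 → 9 → 12 → 16 → … (one orbit).
Cycle lengths of π_11 on ℤ/29ℤ: [28, 1]; 2 cycles in total.
2 cycles on 29: each ℓ→(−1)^(ℓ−1), product (−1)^27 = -1.
Zolotarev: (11|29) = -1, matching the cycle-count sign.

-1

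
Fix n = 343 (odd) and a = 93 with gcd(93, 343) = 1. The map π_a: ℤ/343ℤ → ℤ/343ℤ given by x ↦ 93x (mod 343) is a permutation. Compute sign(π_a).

+1

Orbit of 303 under x↦93x: [303, 53, 127, 149, 137, 50, 191]… (length divides ord_343(93)).
π_93 has 7 disjoint cycles with lengths [147, 147, 21, 21, 3, 3, 1] on {0,…,342}.
n − c = 343 − 7 = 336; sign = (−1)^336 = +1.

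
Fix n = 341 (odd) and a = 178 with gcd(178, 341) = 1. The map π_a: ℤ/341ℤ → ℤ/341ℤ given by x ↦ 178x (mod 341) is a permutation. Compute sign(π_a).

Start at x=312: 312 → 294 → 159 → 340 → 163 → 29 → 47 → … (one orbit).
35 cycles of lengths [10, 10, 10, 10, 10, 10, 10, 10, 10, 10, 10, 10, 10, 10, 10, 10, 10, 10, 10, 10, 10, 10, 10, 10, 10, 10, 10, 10, 10, 10, 10, 10, 10, 10, 1].
341 − 35 = 306 transpositions; sign(π) = (−1)^306 = +1.
Check: (178/341) = +1 by Zolotarev.

+1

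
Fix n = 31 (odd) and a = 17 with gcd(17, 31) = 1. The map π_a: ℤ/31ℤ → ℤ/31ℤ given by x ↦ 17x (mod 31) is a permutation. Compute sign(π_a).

Trace 4: π^k(4) = [4, 6, 9, 29, 28, 11, 1] for k=0..6.
2 cycles of lengths [30, 1].
2 cycles on 31: each ℓ→(−1)^(ℓ−1), product (−1)^29 = -1.

-1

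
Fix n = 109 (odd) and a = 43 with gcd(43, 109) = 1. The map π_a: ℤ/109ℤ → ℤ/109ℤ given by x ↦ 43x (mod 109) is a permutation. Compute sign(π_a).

Orbit of 63 under x↦43x: [63, 93, 75, 64, 27, 71, 1]… (length divides ord_109(43)).
7 cycles of lengths [18, 18, 18, 18, 18, 18, 1].
With 7 cycles on 109 points, sign = (−1)^{109−7} = +1.

+1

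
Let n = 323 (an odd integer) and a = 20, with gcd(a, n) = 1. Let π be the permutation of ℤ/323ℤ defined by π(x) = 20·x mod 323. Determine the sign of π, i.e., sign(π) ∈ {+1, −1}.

-1

Start at x=96: 96 → 305 → 286 → 229 → 58 → 191 → 267 → … (one orbit).
Cycle lengths of π_20 on ℤ/323ℤ: [16, 16, 16, 16, 16, 16, 16, 16, 16, 16, 16, 16, 16, 16, 16, 16, 16, 16, 16, 1, 1, 1, 1, 1, 1, 1, 1, 1, 1, 1, 1, 1, 1, 1, 1, 1, 1, 1]; 38 cycles in total.
Σ(ℓ_i−1) = 323−38 = 285; sign = (−1)^285 = -1.
Via Zolotarev, sign(π_{20}) = (20|323) = -1.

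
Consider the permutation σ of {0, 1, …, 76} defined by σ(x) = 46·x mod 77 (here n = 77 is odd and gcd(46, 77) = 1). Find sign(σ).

-1

Start at x=9: 9 → 29 → 25 → 72 → 1 → 46 → 37 → … (one orbit).
6 cycles of lengths [30, 30, 10, 3, 3, 1].
77 − 6 = 71 transpositions; sign(π) = (−1)^71 = -1.
Zolotarev: (46|77) = -1, matching the cycle-count sign.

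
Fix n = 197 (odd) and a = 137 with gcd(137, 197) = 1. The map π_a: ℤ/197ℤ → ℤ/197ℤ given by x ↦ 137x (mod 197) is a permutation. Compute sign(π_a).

Trace 132: π^k(132) = [132, 157, 36, 7, 171, 181, 172] for k=0..6.
Cycle lengths of π_137 on ℤ/197ℤ: [98, 98, 1]; 3 cycles in total.
Σ(ℓ_i−1) = 197−3 = 194; sign = (−1)^194 = +1.

+1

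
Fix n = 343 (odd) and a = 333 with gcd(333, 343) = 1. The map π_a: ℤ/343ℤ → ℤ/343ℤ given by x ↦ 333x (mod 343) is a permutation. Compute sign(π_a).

Orbit of 291 under x↦333x: [291, 177, 288, 207, 331, 120, 172]… (length divides ord_343(333)).
Cycle type of π: 147×2 + 21×2 + 3×2 + 1; total 7 cycles.
sign(π) = (−1)^{n − #cycles} = (−1)^{343−7} = (−1)^336 = +1.
The Jacobi symbol (333|343) = +1 (Zolotarev) agrees.

+1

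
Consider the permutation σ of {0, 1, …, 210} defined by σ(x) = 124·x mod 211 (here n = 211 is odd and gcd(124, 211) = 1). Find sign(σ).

Trace 121: π^k(121) = [121, 23, 109, 12, 11, 98, 125] for k=0..6.
4 cycles of lengths [70, 70, 70, 1].
211 − 4 = 207 transpositions; sign(π) = (−1)^207 = -1.
Zolotarev: (124|211) = -1, matching the cycle-count sign.

-1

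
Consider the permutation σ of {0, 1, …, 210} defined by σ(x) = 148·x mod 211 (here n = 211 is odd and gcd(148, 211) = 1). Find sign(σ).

+1

Start at x=148: 148 → 171 → 199 → 123 → 58 → 144 → 1 → 148 (one orbit).
π_148 has 31 disjoint cycles with lengths [7, 7, 7, 7, 7, 7, 7, 7, 7, 7, 7, 7, 7, 7, 7, 7, 7, 7, 7, 7, 7, 7, 7, 7, 7, 7, 7, 7, 7, 7, 1] on {0,…,210}.
211 − 31 = 180 transpositions; sign(π) = (−1)^180 = +1.
The Jacobi symbol (148|211) = +1 (Zolotarev) agrees.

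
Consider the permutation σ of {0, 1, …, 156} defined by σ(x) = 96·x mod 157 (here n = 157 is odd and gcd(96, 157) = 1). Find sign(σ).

-1

Start at x=82: 82 → 22 → 71 → 65 → 117 → 85 → 153 → … (one orbit).
The orbit structure of x ↦ 96x mod 157: 2 orbits of sizes [156, 1].
Σ(ℓ_i−1) = 157−2 = 155; sign = (−1)^155 = -1.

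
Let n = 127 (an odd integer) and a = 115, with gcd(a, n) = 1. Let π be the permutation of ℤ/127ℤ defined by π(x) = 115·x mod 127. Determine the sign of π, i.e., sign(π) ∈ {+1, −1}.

+1

Start at x=2: 2 → 103 → 34 → 100 → 70 → 49 → 47 → … (one orbit).
π_115 has 3 disjoint cycles with lengths [63, 63, 1] on {0,…,126}.
With 3 cycles on 127 points, sign = (−1)^{127−3} = +1.
(115|127)_J = +1 (Zolotarev's lemma cross-check).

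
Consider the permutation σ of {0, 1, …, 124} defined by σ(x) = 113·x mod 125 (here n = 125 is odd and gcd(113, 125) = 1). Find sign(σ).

Orbit of 22 under x↦113x: [22, 111, 43, 109, 67, 71, 23]… (length divides ord_125(113)).
π_113 has 4 disjoint cycles with lengths [100, 20, 4, 1] on {0,…,124}.
sign(π) = (−1)^{n − #cycles} = (−1)^{125−4} = (−1)^121 = -1.

-1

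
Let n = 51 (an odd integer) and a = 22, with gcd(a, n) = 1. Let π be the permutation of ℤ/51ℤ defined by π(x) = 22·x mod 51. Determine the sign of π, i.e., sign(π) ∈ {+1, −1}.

Trace 7: π^k(7) = [7, 1, 22, 25, 40, 13, 31] for k=0..6.
Decompose π into cycles: lengths [16, 16, 16, 1, 1, 1] (6 cycles, including the fixed point 0).
6 cycles on 51: each ℓ→(−1)^(ℓ−1), product (−1)^45 = -1.

-1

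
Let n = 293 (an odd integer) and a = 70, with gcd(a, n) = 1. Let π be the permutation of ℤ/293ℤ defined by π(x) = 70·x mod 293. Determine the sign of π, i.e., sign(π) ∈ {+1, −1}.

-1

Start at x=158: 158 → 219 → 94 → 134 → 4 → 280 → 262 → … (one orbit).
Cycle lengths of π_70 on ℤ/293ℤ: [292, 1]; 2 cycles in total.
n − c = 293 − 2 = 291; sign = (−1)^291 = -1.
Via Zolotarev, sign(π_{70}) = (70|293) = -1.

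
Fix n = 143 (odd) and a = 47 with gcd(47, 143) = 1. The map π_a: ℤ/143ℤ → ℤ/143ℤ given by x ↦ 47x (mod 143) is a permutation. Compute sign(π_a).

-1

Start at x=14: 14 → 86 → 38 → 70 → 1 → 47 → 64 → … (one orbit).
The orbit structure of x ↦ 47x mod 143: 12 orbits of sizes [20, 20, 20, 20, 20, 20, 5, 5, 4, 4, 4, 1].
Σ(ℓ_i−1) = 143−12 = 131; sign = (−1)^131 = -1.
(47|143)_J = -1 (Zolotarev's lemma cross-check).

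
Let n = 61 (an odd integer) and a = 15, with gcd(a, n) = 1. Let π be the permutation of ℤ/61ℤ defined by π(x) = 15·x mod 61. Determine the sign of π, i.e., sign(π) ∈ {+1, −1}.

Orbit of 56 under x↦15x: [56, 47, 34, 22, 25, 9, 13]… (length divides ord_61(15)).
π_15 has 5 disjoint cycles with lengths [15, 15, 15, 15, 1] on {0,…,60}.
5 cycles on 61: each ℓ→(−1)^(ℓ−1), product (−1)^56 = +1.

+1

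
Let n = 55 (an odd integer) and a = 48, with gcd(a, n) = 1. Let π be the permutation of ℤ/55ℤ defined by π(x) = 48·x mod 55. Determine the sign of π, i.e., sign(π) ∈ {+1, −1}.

-1

Orbit of 1 under x↦48x: [1, 48, 49, 42, 36, 23, 4]… (length divides ord_55(48)).
6 cycles of lengths [20, 20, 5, 5, 4, 1].
sign(π) = (−1)^{n − #cycles} = (−1)^{55−6} = (−1)^49 = -1.
Check: (48/55) = -1 by Zolotarev.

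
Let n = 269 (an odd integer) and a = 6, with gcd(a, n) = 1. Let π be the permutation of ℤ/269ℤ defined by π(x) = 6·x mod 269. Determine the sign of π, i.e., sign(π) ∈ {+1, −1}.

Trace 214: π^k(214) = [214, 208, 172, 225, 5, 30, 180] for k=0..6.
π_6 has 3 disjoint cycles with lengths [134, 134, 1] on {0,…,268}.
3 cycles on 269: each ℓ→(−1)^(ℓ−1), product (−1)^266 = +1.
Via Zolotarev, sign(π_{6}) = (6|269) = +1.

+1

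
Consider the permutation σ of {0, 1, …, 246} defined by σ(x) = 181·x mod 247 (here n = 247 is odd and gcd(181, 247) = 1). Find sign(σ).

-1

Trace 92: π^k(92) = [92, 103, 118, 116, 1, 181, 157] for k=0..6.
20 cycles of lengths [18, 18, 18, 18, 18, 18, 18, 18, 18, 18, 18, 18, 18, 2, 2, 2, 2, 2, 2, 1].
20 cycles on 247: each ℓ→(−1)^(ℓ−1), product (−1)^227 = -1.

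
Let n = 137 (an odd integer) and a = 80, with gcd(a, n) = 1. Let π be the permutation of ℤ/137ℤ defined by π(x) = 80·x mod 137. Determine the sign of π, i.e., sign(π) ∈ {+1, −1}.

Orbit of 72 under x↦80x: [72, 6, 69, 40, 49, 84, 7]… (length divides ord_137(80)).
π_80 has 2 disjoint cycles with lengths [136, 1] on {0,…,136}.
2 cycles on 137: each ℓ→(−1)^(ℓ−1), product (−1)^135 = -1.

-1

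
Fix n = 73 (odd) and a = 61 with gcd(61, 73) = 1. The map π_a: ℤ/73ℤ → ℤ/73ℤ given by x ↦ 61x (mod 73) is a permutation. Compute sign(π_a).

Start at x=12: 12 → 2 → 49 → 69 → 48 → 8 → 50 → … (one orbit).
3 cycles of lengths [36, 36, 1].
With 3 cycles on 73 points, sign = (−1)^{73−3} = +1.
Zolotarev: (61|73) = +1, matching the cycle-count sign.

+1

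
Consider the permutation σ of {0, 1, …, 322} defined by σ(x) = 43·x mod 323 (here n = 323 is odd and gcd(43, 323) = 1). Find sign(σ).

+1

Orbit of 115 under x↦43x: [115, 100, 101, 144, 55, 104, 273]… (length divides ord_323(43)).
Decompose π into cycles: lengths [72, 72, 72, 72, 9, 9, 8, 8, 1] (9 cycles, including the fixed point 0).
n − c = 323 − 9 = 314; sign = (−1)^314 = +1.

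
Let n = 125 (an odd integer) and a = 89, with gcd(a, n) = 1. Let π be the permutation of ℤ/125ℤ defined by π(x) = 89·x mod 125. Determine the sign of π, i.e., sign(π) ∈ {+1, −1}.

+1

Trace 109: π^k(109) = [109, 76, 14, 121, 19, 66, 124] for k=0..6.
7 cycles of lengths [50, 50, 10, 10, 2, 2, 1].
7 cycles on 125: each ℓ→(−1)^(ℓ−1), product (−1)^118 = +1.
Check: (89/125) = +1 by Zolotarev.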